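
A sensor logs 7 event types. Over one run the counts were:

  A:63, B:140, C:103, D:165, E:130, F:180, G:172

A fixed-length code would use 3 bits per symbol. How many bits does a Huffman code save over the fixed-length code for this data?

Fixed-length: 3 bits × 953 symbols = 2859 bits.
Huffman merges:
merge A(63) and C(103): 166
merge E(130) and B(140): 270
merge D(165) and 166: 331
merge G(172) and F(180): 352
merge 270 and 331: 601
merge 352 and 601: 953
Huffman total = 166 + 270 + 331 + 352 + 601 + 953 = 2673 bits.
Saving = 2859 − 2673 = 186 bits.

186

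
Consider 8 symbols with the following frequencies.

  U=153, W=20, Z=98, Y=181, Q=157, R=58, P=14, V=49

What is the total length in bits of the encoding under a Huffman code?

1957

Build the Huffman tree bottom-up:
combine P(14), W(20) → 34
combine 34, V(49) → 83
combine R(58), 83 → 141
combine Z(98), 141 → 239
combine U(153), Q(157) → 310
combine Y(181), 239 → 420
combine 310, 420 → 730
Each symbol's bit-cost is frequency × depth; summing gives 1957 bits (equivalently 34 + 83 + 141 + 239 + 310 + 420 + 730).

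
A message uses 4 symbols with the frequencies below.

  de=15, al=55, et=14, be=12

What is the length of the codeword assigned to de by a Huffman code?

Huffman merges, smallest pair first:
be(12) + et(14) → 26
de(15) + 26 → 41
41 + al(55) → 96
The subtree containing de is merged 2 times, so code length = 2.

2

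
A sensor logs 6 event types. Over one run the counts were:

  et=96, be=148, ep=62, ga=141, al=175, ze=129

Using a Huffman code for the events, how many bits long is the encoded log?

Greedily combine the two least-frequent nodes:
combine ep(62), et(96) → 158
combine ze(129), ga(141) → 270
combine be(148), 158 → 306
combine al(175), 270 → 445
combine 306, 445 → 751
The encoded length is the sum of every internal node's weight: 158 + 270 + 306 + 445 + 751 = 1930 bits.

1930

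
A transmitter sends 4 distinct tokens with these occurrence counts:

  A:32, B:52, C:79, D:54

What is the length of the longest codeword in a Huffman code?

Merge the two lowest-weight nodes at each step:
A(32) + B(52) → 84
D(54) + C(79) → 133
84 + 133 → 217
Maximum depth reached is 2.

2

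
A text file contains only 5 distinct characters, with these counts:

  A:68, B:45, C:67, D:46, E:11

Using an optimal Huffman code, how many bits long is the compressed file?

530

Build the Huffman tree bottom-up:
merge E(11) and B(45): 56
merge D(46) and 56: 102
merge C(67) and A(68): 135
merge 102 and 135: 237
The encoded length is the sum of every internal node's weight: 56 + 102 + 135 + 237 = 530 bits.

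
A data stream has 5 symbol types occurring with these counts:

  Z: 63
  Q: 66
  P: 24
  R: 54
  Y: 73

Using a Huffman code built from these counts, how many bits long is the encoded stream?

638

Merge the two smallest weights repeatedly:
P(24) + R(54) → 78
Z(63) + Q(66) → 129
Y(73) + 78 → 151
129 + 151 → 280
The encoded length is the sum of every internal node's weight: 78 + 129 + 151 + 280 = 638 bits.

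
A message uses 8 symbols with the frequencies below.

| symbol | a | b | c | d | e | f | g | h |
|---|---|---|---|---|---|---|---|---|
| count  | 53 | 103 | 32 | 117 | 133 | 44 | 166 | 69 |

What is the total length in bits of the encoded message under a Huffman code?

Greedily combine the two least-frequent nodes:
merge c(32) and f(44): 76
merge a(53) and h(69): 122
merge 76 and b(103): 179
merge d(117) and 122: 239
merge e(133) and g(166): 299
merge 179 and 239: 418
merge 299 and 418: 717
Total encoded bits = sum of merged weights = 76 + 122 + 179 + 239 + 299 + 418 + 717 = 2050.

2050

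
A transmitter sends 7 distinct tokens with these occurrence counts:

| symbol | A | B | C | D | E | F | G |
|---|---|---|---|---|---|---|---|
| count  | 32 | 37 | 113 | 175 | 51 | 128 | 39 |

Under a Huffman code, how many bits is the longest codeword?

4

Merge the two lowest-weight nodes at each step:
merge A(32) and B(37): 69
merge G(39) and E(51): 90
merge 69 and 90: 159
merge C(113) and F(128): 241
merge 159 and D(175): 334
merge 241 and 334: 575
The rarest symbols sit at the bottom; the longest codeword is 4 bits.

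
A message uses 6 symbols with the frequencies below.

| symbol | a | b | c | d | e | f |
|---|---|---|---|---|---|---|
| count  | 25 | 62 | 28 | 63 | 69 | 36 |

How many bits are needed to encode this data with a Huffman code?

Merge the two smallest weights repeatedly:
a(25) + c(28) → 53
f(36) + 53 → 89
b(62) + d(63) → 125
e(69) + 89 → 158
125 + 158 → 283
The encoded length is the sum of every internal node's weight: 53 + 89 + 125 + 158 + 283 = 708 bits.

708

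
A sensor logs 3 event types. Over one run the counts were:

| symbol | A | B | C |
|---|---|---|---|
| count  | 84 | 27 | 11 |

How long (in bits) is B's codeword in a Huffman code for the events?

2

Repeatedly merge the two smallest:
combine C(11), B(27) → 38
combine 38, A(84) → 122
B sits 2 levels below the root, so its codeword is 2 bits.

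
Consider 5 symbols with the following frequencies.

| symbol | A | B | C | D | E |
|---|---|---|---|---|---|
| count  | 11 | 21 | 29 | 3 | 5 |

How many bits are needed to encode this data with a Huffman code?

136

Greedily combine the two least-frequent nodes:
D(3) + E(5) → 8
8 + A(11) → 19
19 + B(21) → 40
C(29) + 40 → 69
Total encoded bits = sum of merged weights = 8 + 19 + 40 + 69 = 136.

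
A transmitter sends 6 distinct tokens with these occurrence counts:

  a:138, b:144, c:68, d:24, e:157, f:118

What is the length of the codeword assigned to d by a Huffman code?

Huffman merges, smallest pair first:
d(24) + c(68) → 92
92 + f(118) → 210
a(138) + b(144) → 282
e(157) + 210 → 367
282 + 367 → 649
d's leaf is at depth 4, giving a 4-bit codeword.

4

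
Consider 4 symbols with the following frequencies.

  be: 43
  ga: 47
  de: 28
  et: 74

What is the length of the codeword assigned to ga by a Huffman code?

Repeatedly merge the two smallest:
de(28) + be(43) → 71
ga(47) + 71 → 118
et(74) + 118 → 192
ga's leaf is at depth 2, giving a 2-bit codeword.

2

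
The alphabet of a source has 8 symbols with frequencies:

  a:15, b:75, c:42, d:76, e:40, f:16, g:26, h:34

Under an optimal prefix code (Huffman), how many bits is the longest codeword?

Merge the two lowest-weight nodes at each step:
merge a(15) and f(16): 31
merge g(26) and 31: 57
merge h(34) and e(40): 74
merge c(42) and 57: 99
merge 74 and b(75): 149
merge d(76) and 99: 175
merge 149 and 175: 324
The rarest symbols sit at the bottom; the longest codeword is 5 bits.

5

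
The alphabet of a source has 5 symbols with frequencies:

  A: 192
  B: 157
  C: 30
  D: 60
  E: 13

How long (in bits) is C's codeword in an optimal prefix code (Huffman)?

Build the tree from the bottom:
E(13) + C(30) → 43
43 + D(60) → 103
103 + B(157) → 260
A(192) + 260 → 452
C sits 4 levels below the root, so its codeword is 4 bits.

4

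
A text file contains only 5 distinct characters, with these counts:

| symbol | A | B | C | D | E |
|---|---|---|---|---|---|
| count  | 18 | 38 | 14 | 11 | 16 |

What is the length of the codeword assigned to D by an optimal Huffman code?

3

Repeatedly merge the two smallest:
combine D(11), C(14) → 25
combine E(16), A(18) → 34
combine 25, 34 → 59
combine B(38), 59 → 97
The subtree containing D is merged 3 times, so code length = 3.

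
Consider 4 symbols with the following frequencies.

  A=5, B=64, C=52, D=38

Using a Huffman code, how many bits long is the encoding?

Greedily combine the two least-frequent nodes:
combine A(5), D(38) → 43
combine 43, C(52) → 95
combine B(64), 95 → 159
Each symbol's bit-cost is frequency × depth; summing gives 297 bits (equivalently 43 + 95 + 159).

297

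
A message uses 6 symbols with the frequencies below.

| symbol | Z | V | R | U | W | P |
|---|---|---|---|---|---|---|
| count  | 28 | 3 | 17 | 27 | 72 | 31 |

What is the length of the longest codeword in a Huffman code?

4

Merge the two lowest-weight nodes at each step:
combine V(3), R(17) → 20
combine 20, U(27) → 47
combine Z(28), P(31) → 59
combine 47, 59 → 106
combine W(72), 106 → 178
Maximum depth reached is 4.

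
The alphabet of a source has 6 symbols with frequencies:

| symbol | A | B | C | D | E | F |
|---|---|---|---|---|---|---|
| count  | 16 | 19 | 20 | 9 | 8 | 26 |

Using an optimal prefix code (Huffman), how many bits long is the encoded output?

246

Merge the two smallest weights repeatedly:
merge E(8) and D(9): 17
merge A(16) and 17: 33
merge B(19) and C(20): 39
merge F(26) and 33: 59
merge 39 and 59: 98
Each symbol's bit-cost is frequency × depth; summing gives 246 bits (equivalently 17 + 33 + 39 + 59 + 98).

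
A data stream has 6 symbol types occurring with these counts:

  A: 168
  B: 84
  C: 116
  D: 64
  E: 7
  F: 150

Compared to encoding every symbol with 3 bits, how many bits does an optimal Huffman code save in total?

363

Fixed-length: 3 bits × 589 symbols = 1767 bits.
Huffman merges:
merge E(7) and D(64): 71
merge 71 and B(84): 155
merge C(116) and F(150): 266
merge 155 and A(168): 323
merge 266 and 323: 589
Huffman total = 71 + 155 + 266 + 323 + 589 = 1404 bits.
Saving = 1767 − 1404 = 363 bits.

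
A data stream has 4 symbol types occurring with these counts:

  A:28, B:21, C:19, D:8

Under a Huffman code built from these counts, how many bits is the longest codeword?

3

Merge the two lowest-weight nodes at each step:
combine D(8), C(19) → 27
combine B(21), 27 → 48
combine A(28), 48 → 76
Maximum depth reached is 3.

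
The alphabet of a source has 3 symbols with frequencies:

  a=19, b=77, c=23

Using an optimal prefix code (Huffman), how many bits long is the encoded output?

Merge the two smallest weights repeatedly:
a(19) + c(23) → 42
42 + b(77) → 119
Each symbol's bit-cost is frequency × depth; summing gives 161 bits (equivalently 42 + 119).

161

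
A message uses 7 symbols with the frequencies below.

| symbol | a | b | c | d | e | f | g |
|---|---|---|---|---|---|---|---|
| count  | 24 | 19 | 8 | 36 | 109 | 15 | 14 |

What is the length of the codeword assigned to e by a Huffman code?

1

Build the tree from the bottom:
c(8) + g(14) → 22
f(15) + b(19) → 34
22 + a(24) → 46
34 + d(36) → 70
46 + 70 → 116
e(109) + 116 → 225
e is merged only at the final step, so code length = 1.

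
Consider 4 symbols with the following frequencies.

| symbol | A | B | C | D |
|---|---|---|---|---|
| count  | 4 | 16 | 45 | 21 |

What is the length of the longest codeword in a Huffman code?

3

Merge the two lowest-weight nodes at each step:
A(4) + B(16) → 20
20 + D(21) → 41
41 + C(45) → 86
The first pair merged (A, B) ends up deepest, at depth 3.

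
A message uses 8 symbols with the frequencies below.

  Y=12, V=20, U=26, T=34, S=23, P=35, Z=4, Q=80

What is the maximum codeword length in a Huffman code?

4

Merge the two lowest-weight nodes at each step:
combine Z(4), Y(12) → 16
combine 16, V(20) → 36
combine S(23), U(26) → 49
combine T(34), P(35) → 69
combine 36, 49 → 85
combine 69, Q(80) → 149
combine 85, 149 → 234
Maximum depth reached is 4.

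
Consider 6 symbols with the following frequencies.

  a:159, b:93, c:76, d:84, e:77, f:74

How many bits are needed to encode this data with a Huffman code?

1437

Merge the two smallest weights repeatedly:
combine f(74), c(76) → 150
combine e(77), d(84) → 161
combine b(93), 150 → 243
combine a(159), 161 → 320
combine 243, 320 → 563
Total encoded bits = sum of merged weights = 150 + 161 + 243 + 320 + 563 = 1437.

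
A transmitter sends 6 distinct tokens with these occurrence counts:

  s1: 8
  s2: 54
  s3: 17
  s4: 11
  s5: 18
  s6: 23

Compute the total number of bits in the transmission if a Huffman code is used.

304

Greedily combine the two least-frequent nodes:
combine s1(8), s4(11) → 19
combine s3(17), s5(18) → 35
combine 19, s6(23) → 42
combine 35, 42 → 77
combine s2(54), 77 → 131
The encoded length is the sum of every internal node's weight: 19 + 35 + 42 + 77 + 131 = 304 bits.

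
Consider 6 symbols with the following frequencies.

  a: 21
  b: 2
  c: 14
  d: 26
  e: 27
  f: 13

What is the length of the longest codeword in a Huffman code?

Merge the two lowest-weight nodes at each step:
merge b(2) and f(13): 15
merge c(14) and 15: 29
merge a(21) and d(26): 47
merge e(27) and 29: 56
merge 47 and 56: 103
Maximum depth reached is 4.

4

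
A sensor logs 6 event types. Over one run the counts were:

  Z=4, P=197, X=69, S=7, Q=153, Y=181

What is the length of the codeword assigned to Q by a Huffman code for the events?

2

Repeatedly merge the two smallest:
merge Z(4) and S(7): 11
merge 11 and X(69): 80
merge 80 and Q(153): 233
merge Y(181) and P(197): 378
merge 233 and 378: 611
Q sits 2 levels below the root, so its codeword is 2 bits.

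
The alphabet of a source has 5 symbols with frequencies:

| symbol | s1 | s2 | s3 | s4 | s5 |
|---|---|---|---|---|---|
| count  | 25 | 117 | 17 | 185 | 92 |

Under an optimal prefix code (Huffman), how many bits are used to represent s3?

Repeatedly merge the two smallest:
s3(17) + s1(25) → 42
42 + s5(92) → 134
s2(117) + 134 → 251
s4(185) + 251 → 436
s3's leaf is at depth 4, giving a 4-bit codeword.

4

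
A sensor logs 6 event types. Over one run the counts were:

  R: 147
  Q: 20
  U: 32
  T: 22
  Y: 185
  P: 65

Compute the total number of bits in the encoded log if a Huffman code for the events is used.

1012

Merge the two smallest weights repeatedly:
merge Q(20) and T(22): 42
merge U(32) and 42: 74
merge P(65) and 74: 139
merge 139 and R(147): 286
merge Y(185) and 286: 471
The encoded length is the sum of every internal node's weight: 42 + 74 + 139 + 286 + 471 = 1012 bits.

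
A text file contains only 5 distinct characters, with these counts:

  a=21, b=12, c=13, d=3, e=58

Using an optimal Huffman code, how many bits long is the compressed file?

199

Greedily combine the two least-frequent nodes:
merge d(3) and b(12): 15
merge c(13) and 15: 28
merge a(21) and 28: 49
merge 49 and e(58): 107
Total encoded bits = sum of merged weights = 15 + 28 + 49 + 107 = 199.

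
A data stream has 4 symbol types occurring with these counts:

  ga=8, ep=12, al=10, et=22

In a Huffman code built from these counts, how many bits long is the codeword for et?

1

Huffman merges, smallest pair first:
combine ga(8), al(10) → 18
combine ep(12), 18 → 30
combine et(22), 30 → 52
et sits one level below the root: a 1-bit codeword.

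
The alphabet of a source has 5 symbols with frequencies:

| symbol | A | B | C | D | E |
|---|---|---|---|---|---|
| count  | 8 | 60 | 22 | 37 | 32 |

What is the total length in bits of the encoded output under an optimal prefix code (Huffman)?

Merge the two smallest weights repeatedly:
A(8) + C(22) → 30
30 + E(32) → 62
D(37) + B(60) → 97
62 + 97 → 159
Total encoded bits = sum of merged weights = 30 + 62 + 97 + 159 = 348.

348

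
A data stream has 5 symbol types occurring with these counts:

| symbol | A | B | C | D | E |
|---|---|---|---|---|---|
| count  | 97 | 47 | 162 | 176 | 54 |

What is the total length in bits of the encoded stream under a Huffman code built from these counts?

1173

Greedily combine the two least-frequent nodes:
B(47) + E(54) → 101
A(97) + 101 → 198
C(162) + D(176) → 338
198 + 338 → 536
Each symbol's bit-cost is frequency × depth; summing gives 1173 bits (equivalently 101 + 198 + 338 + 536).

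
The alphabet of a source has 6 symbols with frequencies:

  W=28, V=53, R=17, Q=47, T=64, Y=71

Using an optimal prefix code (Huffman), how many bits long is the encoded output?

697

Greedily combine the two least-frequent nodes:
R(17) + W(28) → 45
45 + Q(47) → 92
V(53) + T(64) → 117
Y(71) + 92 → 163
117 + 163 → 280
The encoded length is the sum of every internal node's weight: 45 + 92 + 117 + 163 + 280 = 697 bits.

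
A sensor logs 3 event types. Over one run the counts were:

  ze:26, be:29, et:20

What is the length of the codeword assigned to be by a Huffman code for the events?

Build the tree from the bottom:
et(20) + ze(26) → 46
be(29) + 46 → 75
be sits one level below the root: a 1-bit codeword.

1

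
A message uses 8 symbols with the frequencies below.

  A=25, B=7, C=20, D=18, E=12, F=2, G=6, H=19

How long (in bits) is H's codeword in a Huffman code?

3

Repeatedly merge the two smallest:
merge F(2) and G(6): 8
merge B(7) and 8: 15
merge E(12) and 15: 27
merge D(18) and H(19): 37
merge C(20) and A(25): 45
merge 27 and 37: 64
merge 45 and 64: 109
The subtree containing H is merged 3 times, so code length = 3.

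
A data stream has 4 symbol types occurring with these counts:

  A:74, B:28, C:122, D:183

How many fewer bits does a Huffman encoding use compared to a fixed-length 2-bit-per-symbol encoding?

Fixed-length: 2 bits × 407 symbols = 814 bits.
Huffman merges:
merge B(28) and A(74): 102
merge 102 and C(122): 224
merge D(183) and 224: 407
Huffman total = 102 + 224 + 407 = 733 bits.
Saving = 814 − 733 = 81 bits.

81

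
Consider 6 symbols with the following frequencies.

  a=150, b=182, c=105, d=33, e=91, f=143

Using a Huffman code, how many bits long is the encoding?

1761

Merge the two smallest weights repeatedly:
combine d(33), e(91) → 124
combine c(105), 124 → 229
combine f(143), a(150) → 293
combine b(182), 229 → 411
combine 293, 411 → 704
The encoded length is the sum of every internal node's weight: 124 + 229 + 293 + 411 + 704 = 1761 bits.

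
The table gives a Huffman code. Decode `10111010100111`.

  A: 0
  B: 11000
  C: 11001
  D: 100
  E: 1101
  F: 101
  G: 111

FEADG

Read left to right; each codeword is recognised as soon as it completes (prefix code):
  101→F | 1101→E | 0→A | 100→D | 111→G
Decoded message: FEADG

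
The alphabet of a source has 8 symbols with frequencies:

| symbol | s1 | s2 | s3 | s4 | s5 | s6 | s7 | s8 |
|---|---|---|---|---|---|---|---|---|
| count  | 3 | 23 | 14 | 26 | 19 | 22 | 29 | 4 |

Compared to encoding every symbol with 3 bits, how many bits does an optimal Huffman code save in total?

27

Fixed-length: 3 bits × 140 symbols = 420 bits.
Huffman merges:
merge s1(3) and s8(4): 7
merge 7 and s3(14): 21
merge s5(19) and 21: 40
merge s6(22) and s2(23): 45
merge s4(26) and s7(29): 55
merge 40 and 45: 85
merge 55 and 85: 140
Huffman total = 7 + 21 + 40 + 45 + 55 + 85 + 140 = 393 bits.
Saving = 420 − 393 = 27 bits.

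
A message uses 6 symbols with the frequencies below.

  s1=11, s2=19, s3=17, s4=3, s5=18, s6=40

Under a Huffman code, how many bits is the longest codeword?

Merge the two lowest-weight nodes at each step:
s4(3) + s1(11) → 14
14 + s3(17) → 31
s5(18) + s2(19) → 37
31 + 37 → 68
s6(40) + 68 → 108
The rarest symbols sit at the bottom; the longest codeword is 4 bits.

4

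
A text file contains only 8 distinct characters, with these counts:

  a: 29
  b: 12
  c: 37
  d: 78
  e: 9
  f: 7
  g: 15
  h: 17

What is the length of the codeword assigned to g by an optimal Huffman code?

4

Huffman merges, smallest pair first:
merge f(7) and e(9): 16
merge b(12) and g(15): 27
merge 16 and h(17): 33
merge 27 and a(29): 56
merge 33 and c(37): 70
merge 56 and 70: 126
merge d(78) and 126: 204
The subtree containing g is merged 4 times, so code length = 4.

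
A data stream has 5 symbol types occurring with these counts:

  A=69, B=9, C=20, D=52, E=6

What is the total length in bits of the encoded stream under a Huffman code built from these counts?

Merge the two smallest weights repeatedly:
merge E(6) and B(9): 15
merge 15 and C(20): 35
merge 35 and D(52): 87
merge A(69) and 87: 156
Each symbol's bit-cost is frequency × depth; summing gives 293 bits (equivalently 15 + 35 + 87 + 156).

293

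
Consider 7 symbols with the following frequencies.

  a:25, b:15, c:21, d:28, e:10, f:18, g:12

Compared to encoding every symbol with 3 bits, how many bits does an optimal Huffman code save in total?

Fixed-length: 3 bits × 129 symbols = 387 bits.
Huffman merges:
e(10) + g(12) → 22
b(15) + f(18) → 33
c(21) + 22 → 43
a(25) + d(28) → 53
33 + 43 → 76
53 + 76 → 129
Huffman total = 22 + 33 + 43 + 53 + 76 + 129 = 356 bits.
Saving = 387 − 356 = 31 bits.

31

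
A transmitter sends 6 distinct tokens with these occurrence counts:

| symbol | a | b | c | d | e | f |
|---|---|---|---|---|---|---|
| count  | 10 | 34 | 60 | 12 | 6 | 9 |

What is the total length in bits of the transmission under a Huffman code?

276

Greedily combine the two least-frequent nodes:
combine e(6), f(9) → 15
combine a(10), d(12) → 22
combine 15, 22 → 37
combine b(34), 37 → 71
combine c(60), 71 → 131
Total encoded bits = sum of merged weights = 15 + 22 + 37 + 71 + 131 = 276.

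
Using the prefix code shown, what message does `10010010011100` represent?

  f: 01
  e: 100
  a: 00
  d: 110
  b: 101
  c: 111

Read left to right; each codeword is recognised as soon as it completes (prefix code):
  100→e | 100→e | 100→e | 111→c | 00→a
Decoded message: eeeca

eeeca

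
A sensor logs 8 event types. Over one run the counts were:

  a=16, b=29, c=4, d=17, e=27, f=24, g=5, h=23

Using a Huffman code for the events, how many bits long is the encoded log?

Merge the two smallest weights repeatedly:
c(4) + g(5) → 9
9 + a(16) → 25
d(17) + h(23) → 40
f(24) + 25 → 49
e(27) + b(29) → 56
40 + 49 → 89
56 + 89 → 145
Total encoded bits = sum of merged weights = 9 + 25 + 40 + 49 + 56 + 89 + 145 = 413.

413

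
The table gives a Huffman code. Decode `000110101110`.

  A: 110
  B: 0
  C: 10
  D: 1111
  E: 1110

BBBACE

Read left to right; each codeword is recognised as soon as it completes (prefix code):
  0→B | 0→B | 0→B | 110→A | 10→C | 1110→E
Decoded message: BBBACE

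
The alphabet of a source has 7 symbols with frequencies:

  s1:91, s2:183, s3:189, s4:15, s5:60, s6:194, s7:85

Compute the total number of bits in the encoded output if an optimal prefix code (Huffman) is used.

2120

Merge the two smallest weights repeatedly:
merge s4(15) and s5(60): 75
merge 75 and s7(85): 160
merge s1(91) and 160: 251
merge s2(183) and s3(189): 372
merge s6(194) and 251: 445
merge 372 and 445: 817
Each symbol's bit-cost is frequency × depth; summing gives 2120 bits (equivalently 75 + 160 + 251 + 372 + 445 + 817).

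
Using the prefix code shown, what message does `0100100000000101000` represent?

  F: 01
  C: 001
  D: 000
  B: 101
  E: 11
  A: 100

FCDDCFD

Read left to right; each codeword is recognised as soon as it completes (prefix code):
  01→F | 001→C | 000→D | 000→D | 001→C | 01→F | 000→D
Decoded message: FCDDCFD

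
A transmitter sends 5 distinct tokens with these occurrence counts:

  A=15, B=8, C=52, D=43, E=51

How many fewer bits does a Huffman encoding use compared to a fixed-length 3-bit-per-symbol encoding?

146

Fixed-length: 3 bits × 169 symbols = 507 bits.
Huffman merges:
B(8) + A(15) → 23
23 + D(43) → 66
E(51) + C(52) → 103
66 + 103 → 169
Huffman total = 23 + 66 + 103 + 169 = 361 bits.
Saving = 507 − 361 = 146 bits.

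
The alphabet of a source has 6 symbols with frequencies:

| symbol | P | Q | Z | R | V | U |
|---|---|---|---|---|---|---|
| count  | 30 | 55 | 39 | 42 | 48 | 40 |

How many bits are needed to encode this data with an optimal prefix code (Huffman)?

659

Build the Huffman tree bottom-up:
merge P(30) and Z(39): 69
merge U(40) and R(42): 82
merge V(48) and Q(55): 103
merge 69 and 82: 151
merge 103 and 151: 254
Each symbol's bit-cost is frequency × depth; summing gives 659 bits (equivalently 69 + 82 + 103 + 151 + 254).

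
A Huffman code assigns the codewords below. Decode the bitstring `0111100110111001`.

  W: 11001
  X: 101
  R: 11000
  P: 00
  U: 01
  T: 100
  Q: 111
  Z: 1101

Read left to right; each codeword is recognised as soon as it completes (prefix code):
  01→U | 111→Q | 00→P | 1101→Z | 11001→W
Decoded message: UQPZW

UQPZW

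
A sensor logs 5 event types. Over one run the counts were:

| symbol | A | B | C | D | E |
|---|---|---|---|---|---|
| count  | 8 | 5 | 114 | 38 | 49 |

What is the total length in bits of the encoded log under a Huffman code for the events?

378

Build the Huffman tree bottom-up:
B(5) + A(8) → 13
13 + D(38) → 51
E(49) + 51 → 100
100 + C(114) → 214
The encoded length is the sum of every internal node's weight: 13 + 51 + 100 + 214 = 378 bits.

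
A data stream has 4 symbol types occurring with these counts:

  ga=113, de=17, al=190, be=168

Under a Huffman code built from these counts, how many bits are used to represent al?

1

Repeatedly merge the two smallest:
de(17) + ga(113) → 130
130 + be(168) → 298
al(190) + 298 → 488
al is a child of the root — depth 1, so its codeword is a single bit.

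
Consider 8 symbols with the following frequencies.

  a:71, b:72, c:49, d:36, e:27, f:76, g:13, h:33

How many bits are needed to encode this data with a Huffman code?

1092

Merge the two smallest weights repeatedly:
g(13) + e(27) → 40
h(33) + d(36) → 69
40 + c(49) → 89
69 + a(71) → 140
b(72) + f(76) → 148
89 + 140 → 229
148 + 229 → 377
The encoded length is the sum of every internal node's weight: 40 + 69 + 89 + 140 + 148 + 229 + 377 = 1092 bits.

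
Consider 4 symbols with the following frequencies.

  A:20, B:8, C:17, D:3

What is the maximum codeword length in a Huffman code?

3

Merge the two lowest-weight nodes at each step:
merge D(3) and B(8): 11
merge 11 and C(17): 28
merge A(20) and 28: 48
The rarest symbols sit at the bottom; the longest codeword is 3 bits.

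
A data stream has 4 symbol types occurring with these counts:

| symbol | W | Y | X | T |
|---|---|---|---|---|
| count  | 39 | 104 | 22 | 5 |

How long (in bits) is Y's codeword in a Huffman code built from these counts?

Repeatedly merge the two smallest:
combine T(5), X(22) → 27
combine 27, W(39) → 66
combine 66, Y(104) → 170
Y is merged only at the final step, so code length = 1.

1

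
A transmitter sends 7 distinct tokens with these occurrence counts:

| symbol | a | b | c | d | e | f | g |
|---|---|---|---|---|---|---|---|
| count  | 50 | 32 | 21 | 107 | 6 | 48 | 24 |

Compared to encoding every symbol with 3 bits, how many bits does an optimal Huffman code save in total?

Fixed-length: 3 bits × 288 symbols = 864 bits.
Huffman merges:
merge e(6) and c(21): 27
merge g(24) and 27: 51
merge b(32) and f(48): 80
merge a(50) and 51: 101
merge 80 and 101: 181
merge d(107) and 181: 288
Huffman total = 27 + 51 + 80 + 101 + 181 + 288 = 728 bits.
Saving = 864 − 728 = 136 bits.

136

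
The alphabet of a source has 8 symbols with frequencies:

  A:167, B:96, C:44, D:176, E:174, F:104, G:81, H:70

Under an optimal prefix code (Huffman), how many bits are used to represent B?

Repeatedly merge the two smallest:
combine C(44), H(70) → 114
combine G(81), B(96) → 177
combine F(104), 114 → 218
combine A(167), E(174) → 341
combine D(176), 177 → 353
combine 218, 341 → 559
combine 353, 559 → 912
The subtree containing B is merged 3 times, so code length = 3.

3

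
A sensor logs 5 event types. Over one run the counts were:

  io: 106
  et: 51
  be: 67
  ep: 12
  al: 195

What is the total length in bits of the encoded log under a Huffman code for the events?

860

Greedily combine the two least-frequent nodes:
ep(12) + et(51) → 63
63 + be(67) → 130
io(106) + 130 → 236
al(195) + 236 → 431
Each symbol's bit-cost is frequency × depth; summing gives 860 bits (equivalently 63 + 130 + 236 + 431).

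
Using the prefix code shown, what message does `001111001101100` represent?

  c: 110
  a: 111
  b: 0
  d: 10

bbadbccb

Read left to right; each codeword is recognised as soon as it completes (prefix code):
  0→b | 0→b | 111→a | 10→d | 0→b | 110→c | 110→c | 0→b
Decoded message: bbadbccb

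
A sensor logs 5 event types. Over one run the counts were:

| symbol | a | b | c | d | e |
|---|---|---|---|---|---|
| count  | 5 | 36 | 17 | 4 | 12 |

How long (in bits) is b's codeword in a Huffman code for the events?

Repeatedly merge the two smallest:
merge d(4) and a(5): 9
merge 9 and e(12): 21
merge c(17) and 21: 38
merge b(36) and 38: 74
b is a child of the root — depth 1, so its codeword is a single bit.

1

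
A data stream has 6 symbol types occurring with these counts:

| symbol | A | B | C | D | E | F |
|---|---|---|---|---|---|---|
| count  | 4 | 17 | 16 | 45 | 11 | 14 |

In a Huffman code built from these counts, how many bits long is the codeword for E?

Huffman merges, smallest pair first:
combine A(4), E(11) → 15
combine F(14), 15 → 29
combine C(16), B(17) → 33
combine 29, 33 → 62
combine D(45), 62 → 107
E's leaf is at depth 4, giving a 4-bit codeword.

4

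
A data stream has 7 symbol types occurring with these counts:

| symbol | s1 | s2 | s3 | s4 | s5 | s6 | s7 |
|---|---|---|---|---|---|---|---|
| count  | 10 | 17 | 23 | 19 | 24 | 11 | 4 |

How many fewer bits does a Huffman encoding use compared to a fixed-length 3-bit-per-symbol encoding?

Fixed-length: 3 bits × 108 symbols = 324 bits.
Huffman merges:
s7(4) + s1(10) → 14
s6(11) + 14 → 25
s2(17) + s4(19) → 36
s3(23) + s5(24) → 47
25 + 36 → 61
47 + 61 → 108
Huffman total = 14 + 25 + 36 + 47 + 61 + 108 = 291 bits.
Saving = 324 − 291 = 33 bits.

33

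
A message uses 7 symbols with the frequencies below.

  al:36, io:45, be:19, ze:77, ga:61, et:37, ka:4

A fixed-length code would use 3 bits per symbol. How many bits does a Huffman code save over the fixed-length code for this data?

Fixed-length: 3 bits × 279 symbols = 837 bits.
Huffman merges:
merge ka(4) and be(19): 23
merge 23 and al(36): 59
merge et(37) and io(45): 82
merge 59 and ga(61): 120
merge ze(77) and 82: 159
merge 120 and 159: 279
Huffman total = 23 + 59 + 82 + 120 + 159 + 279 = 722 bits.
Saving = 837 − 722 = 115 bits.

115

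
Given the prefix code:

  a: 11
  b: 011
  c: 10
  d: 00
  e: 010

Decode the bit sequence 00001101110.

Read left to right; each codeword is recognised as soon as it completes (prefix code):
  00→d | 00→d | 11→a | 011→b | 10→c
Decoded message: ddabc

ddabc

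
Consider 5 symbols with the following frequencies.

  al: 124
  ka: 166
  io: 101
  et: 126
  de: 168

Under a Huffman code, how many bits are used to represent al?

Repeatedly merge the two smallest:
merge io(101) and al(124): 225
merge et(126) and ka(166): 292
merge de(168) and 225: 393
merge 292 and 393: 685
The subtree containing al is merged 3 times, so code length = 3.

3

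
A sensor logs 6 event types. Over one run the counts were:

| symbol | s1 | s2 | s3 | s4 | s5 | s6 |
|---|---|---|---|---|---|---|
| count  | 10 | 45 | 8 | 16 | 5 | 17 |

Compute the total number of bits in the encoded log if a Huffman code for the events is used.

226

Build the Huffman tree bottom-up:
combine s5(5), s3(8) → 13
combine s1(10), 13 → 23
combine s4(16), s6(17) → 33
combine 23, 33 → 56
combine s2(45), 56 → 101
Total encoded bits = sum of merged weights = 13 + 23 + 33 + 56 + 101 = 226.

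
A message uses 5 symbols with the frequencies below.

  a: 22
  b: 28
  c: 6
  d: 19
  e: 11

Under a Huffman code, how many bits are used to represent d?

2

Repeatedly merge the two smallest:
combine c(6), e(11) → 17
combine 17, d(19) → 36
combine a(22), b(28) → 50
combine 36, 50 → 86
d sits 2 levels below the root, so its codeword is 2 bits.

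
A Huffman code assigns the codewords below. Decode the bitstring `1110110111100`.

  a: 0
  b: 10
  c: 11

cbcaccaa

Read left to right; each codeword is recognised as soon as it completes (prefix code):
  11→c | 10→b | 11→c | 0→a | 11→c | 11→c | 0→a | 0→a
Decoded message: cbcaccaa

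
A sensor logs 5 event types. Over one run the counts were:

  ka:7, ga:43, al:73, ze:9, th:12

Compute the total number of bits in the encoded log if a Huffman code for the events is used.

Build the Huffman tree bottom-up:
merge ka(7) and ze(9): 16
merge th(12) and 16: 28
merge 28 and ga(43): 71
merge 71 and al(73): 144
The encoded length is the sum of every internal node's weight: 16 + 28 + 71 + 144 = 259 bits.

259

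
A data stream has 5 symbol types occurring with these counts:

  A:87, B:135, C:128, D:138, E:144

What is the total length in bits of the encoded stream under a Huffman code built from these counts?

1479

Merge the two smallest weights repeatedly:
A(87) + C(128) → 215
B(135) + D(138) → 273
E(144) + 215 → 359
273 + 359 → 632
Total encoded bits = sum of merged weights = 215 + 273 + 359 + 632 = 1479.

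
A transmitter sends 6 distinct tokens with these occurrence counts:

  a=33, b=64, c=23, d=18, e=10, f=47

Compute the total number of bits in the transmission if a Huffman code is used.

469

Build the Huffman tree bottom-up:
combine e(10), d(18) → 28
combine c(23), 28 → 51
combine a(33), f(47) → 80
combine 51, b(64) → 115
combine 80, 115 → 195
The encoded length is the sum of every internal node's weight: 28 + 51 + 80 + 115 + 195 = 469 bits.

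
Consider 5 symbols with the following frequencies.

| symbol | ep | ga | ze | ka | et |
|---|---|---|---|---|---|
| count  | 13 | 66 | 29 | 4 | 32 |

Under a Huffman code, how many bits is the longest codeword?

4

Merge the two lowest-weight nodes at each step:
merge ka(4) and ep(13): 17
merge 17 and ze(29): 46
merge et(32) and 46: 78
merge ga(66) and 78: 144
The first pair merged (ka, ep) ends up deepest, at depth 4.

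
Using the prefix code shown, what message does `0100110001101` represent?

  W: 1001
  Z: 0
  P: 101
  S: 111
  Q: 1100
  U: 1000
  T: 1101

ZWUT

Read left to right; each codeword is recognised as soon as it completes (prefix code):
  0→Z | 1001→W | 1000→U | 1101→T
Decoded message: ZWUT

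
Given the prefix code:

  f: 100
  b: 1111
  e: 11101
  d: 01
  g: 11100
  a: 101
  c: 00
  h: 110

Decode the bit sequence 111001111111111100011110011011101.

gbbgdghe

Read left to right; each codeword is recognised as soon as it completes (prefix code):
  11100→g | 1111→b | 1111→b | 11100→g | 01→d | 11100→g | 110→h | 11101→e
Decoded message: gbbgdghe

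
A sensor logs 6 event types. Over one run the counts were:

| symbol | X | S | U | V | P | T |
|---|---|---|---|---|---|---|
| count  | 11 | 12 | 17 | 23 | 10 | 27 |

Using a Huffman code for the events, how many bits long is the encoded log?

Merge the two smallest weights repeatedly:
merge P(10) and X(11): 21
merge S(12) and U(17): 29
merge 21 and V(23): 44
merge T(27) and 29: 56
merge 44 and 56: 100
The encoded length is the sum of every internal node's weight: 21 + 29 + 44 + 56 + 100 = 250 bits.

250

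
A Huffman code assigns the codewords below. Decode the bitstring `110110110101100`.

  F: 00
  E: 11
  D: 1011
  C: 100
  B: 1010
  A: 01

Read left to right; each codeword is recognised as soon as it completes (prefix code):
  11→E | 01→A | 1011→D | 01→A | 01→A | 100→C
Decoded message: EADAAC

EADAAC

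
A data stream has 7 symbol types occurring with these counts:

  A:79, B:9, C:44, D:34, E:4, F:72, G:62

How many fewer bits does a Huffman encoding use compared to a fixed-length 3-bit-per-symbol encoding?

153

Fixed-length: 3 bits × 304 symbols = 912 bits.
Huffman merges:
E(4) + B(9) → 13
13 + D(34) → 47
C(44) + 47 → 91
G(62) + F(72) → 134
A(79) + 91 → 170
134 + 170 → 304
Huffman total = 13 + 47 + 91 + 134 + 170 + 304 = 759 bits.
Saving = 912 − 759 = 153 bits.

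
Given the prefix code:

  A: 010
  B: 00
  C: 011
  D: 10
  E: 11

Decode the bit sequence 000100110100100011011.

Read left to right; each codeword is recognised as soon as it completes (prefix code):
  00→B | 010→A | 011→C | 010→A | 010→A | 00→B | 11→E | 011→C
Decoded message: BACAABEC

BACAABEC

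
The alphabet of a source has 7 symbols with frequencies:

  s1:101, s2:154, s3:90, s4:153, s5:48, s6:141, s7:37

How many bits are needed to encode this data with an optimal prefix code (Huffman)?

1950

Greedily combine the two least-frequent nodes:
merge s7(37) and s5(48): 85
merge 85 and s3(90): 175
merge s1(101) and s6(141): 242
merge s4(153) and s2(154): 307
merge 175 and 242: 417
merge 307 and 417: 724
Each symbol's bit-cost is frequency × depth; summing gives 1950 bits (equivalently 85 + 175 + 242 + 307 + 417 + 724).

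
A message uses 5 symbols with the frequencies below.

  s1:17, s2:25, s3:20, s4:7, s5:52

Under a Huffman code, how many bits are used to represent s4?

4

Repeatedly merge the two smallest:
merge s4(7) and s1(17): 24
merge s3(20) and 24: 44
merge s2(25) and 44: 69
merge s5(52) and 69: 121
s4 sits 4 levels below the root, so its codeword is 4 bits.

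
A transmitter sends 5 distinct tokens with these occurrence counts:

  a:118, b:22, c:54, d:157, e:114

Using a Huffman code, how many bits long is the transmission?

Build the Huffman tree bottom-up:
combine b(22), c(54) → 76
combine 76, e(114) → 190
combine a(118), d(157) → 275
combine 190, 275 → 465
The encoded length is the sum of every internal node's weight: 76 + 190 + 275 + 465 = 1006 bits.

1006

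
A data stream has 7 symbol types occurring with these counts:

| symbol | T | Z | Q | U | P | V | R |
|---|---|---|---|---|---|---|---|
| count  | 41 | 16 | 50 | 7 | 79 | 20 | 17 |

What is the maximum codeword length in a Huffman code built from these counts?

Merge the two lowest-weight nodes at each step:
merge U(7) and Z(16): 23
merge R(17) and V(20): 37
merge 23 and 37: 60
merge T(41) and Q(50): 91
merge 60 and P(79): 139
merge 91 and 139: 230
The first pair merged (U, Z) ends up deepest, at depth 4.

4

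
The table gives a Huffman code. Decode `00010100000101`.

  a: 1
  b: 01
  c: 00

Read left to right; each codeword is recognised as soon as it completes (prefix code):
  00→c | 01→b | 01→b | 00→c | 00→c | 01→b | 01→b
Decoded message: cbbccbb

cbbccbb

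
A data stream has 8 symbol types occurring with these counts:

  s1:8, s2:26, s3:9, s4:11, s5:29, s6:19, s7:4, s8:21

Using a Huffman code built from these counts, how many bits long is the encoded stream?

Greedily combine the two least-frequent nodes:
combine s7(4), s1(8) → 12
combine s3(9), s4(11) → 20
combine 12, s6(19) → 31
combine 20, s8(21) → 41
combine s2(26), s5(29) → 55
combine 31, 41 → 72
combine 55, 72 → 127
The encoded length is the sum of every internal node's weight: 12 + 20 + 31 + 41 + 55 + 72 + 127 = 358 bits.

358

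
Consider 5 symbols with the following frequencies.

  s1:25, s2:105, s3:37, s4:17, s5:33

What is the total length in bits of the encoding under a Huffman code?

Greedily combine the two least-frequent nodes:
combine s4(17), s1(25) → 42
combine s5(33), s3(37) → 70
combine 42, 70 → 112
combine s2(105), 112 → 217
The encoded length is the sum of every internal node's weight: 42 + 70 + 112 + 217 = 441 bits.

441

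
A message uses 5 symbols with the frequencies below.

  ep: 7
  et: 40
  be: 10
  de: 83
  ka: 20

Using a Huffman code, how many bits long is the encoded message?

291

Greedily combine the two least-frequent nodes:
merge ep(7) and be(10): 17
merge 17 and ka(20): 37
merge 37 and et(40): 77
merge 77 and de(83): 160
Each symbol's bit-cost is frequency × depth; summing gives 291 bits (equivalently 17 + 37 + 77 + 160).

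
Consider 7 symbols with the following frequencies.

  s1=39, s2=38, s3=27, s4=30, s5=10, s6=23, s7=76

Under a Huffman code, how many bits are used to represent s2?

3

Repeatedly merge the two smallest:
s5(10) + s6(23) → 33
s3(27) + s4(30) → 57
33 + s2(38) → 71
s1(39) + 57 → 96
71 + s7(76) → 147
96 + 147 → 243
The subtree containing s2 is merged 3 times, so code length = 3.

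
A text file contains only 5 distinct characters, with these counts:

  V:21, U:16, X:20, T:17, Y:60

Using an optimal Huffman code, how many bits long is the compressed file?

282

Greedily combine the two least-frequent nodes:
merge U(16) and T(17): 33
merge X(20) and V(21): 41
merge 33 and 41: 74
merge Y(60) and 74: 134
The encoded length is the sum of every internal node's weight: 33 + 41 + 74 + 134 = 282 bits.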